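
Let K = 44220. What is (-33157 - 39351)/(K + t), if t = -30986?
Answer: -36254/6617 ≈ -5.4789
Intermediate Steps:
(-33157 - 39351)/(K + t) = (-33157 - 39351)/(44220 - 30986) = -72508/13234 = -72508*1/13234 = -36254/6617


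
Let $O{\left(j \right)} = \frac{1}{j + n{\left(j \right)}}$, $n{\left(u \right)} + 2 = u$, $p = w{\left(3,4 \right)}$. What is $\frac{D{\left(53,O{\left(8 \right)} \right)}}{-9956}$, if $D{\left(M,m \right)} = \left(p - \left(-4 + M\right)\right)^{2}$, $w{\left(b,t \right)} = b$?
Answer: $- \frac{529}{2489} \approx -0.21254$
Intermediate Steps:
$p = 3$
$n{\left(u \right)} = -2 + u$
$O{\left(j \right)} = \frac{1}{-2 + 2 j}$ ($O{\left(j \right)} = \frac{1}{j + \left(-2 + j\right)} = \frac{1}{-2 + 2 j}$)
$D{\left(M,m \right)} = \left(7 - M\right)^{2}$ ($D{\left(M,m \right)} = \left(3 - \left(-4 + M\right)\right)^{2} = \left(7 - M\right)^{2}$)
$\frac{D{\left(53,O{\left(8 \right)} \right)}}{-9956} = \frac{\left(7 - 53\right)^{2}}{-9956} = \left(7 - 53\right)^{2} \left(- \frac{1}{9956}\right) = \left(-46\right)^{2} \left(- \frac{1}{9956}\right) = 2116 \left(- \frac{1}{9956}\right) = - \frac{529}{2489}$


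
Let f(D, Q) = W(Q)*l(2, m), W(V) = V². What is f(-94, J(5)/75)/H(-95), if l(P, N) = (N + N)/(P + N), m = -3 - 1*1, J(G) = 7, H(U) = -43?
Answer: -196/241875 ≈ -0.00081034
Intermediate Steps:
m = -4 (m = -3 - 1 = -4)
l(P, N) = 2*N/(N + P) (l(P, N) = (2*N)/(N + P) = 2*N/(N + P))
f(D, Q) = 4*Q² (f(D, Q) = Q²*(2*(-4)/(-4 + 2)) = Q²*(2*(-4)/(-2)) = Q²*(2*(-4)*(-½)) = Q²*4 = 4*Q²)
f(-94, J(5)/75)/H(-95) = (4*(7/75)²)/(-43) = (4*(7*(1/75))²)*(-1/43) = (4*(7/75)²)*(-1/43) = (4*(49/5625))*(-1/43) = (196/5625)*(-1/43) = -196/241875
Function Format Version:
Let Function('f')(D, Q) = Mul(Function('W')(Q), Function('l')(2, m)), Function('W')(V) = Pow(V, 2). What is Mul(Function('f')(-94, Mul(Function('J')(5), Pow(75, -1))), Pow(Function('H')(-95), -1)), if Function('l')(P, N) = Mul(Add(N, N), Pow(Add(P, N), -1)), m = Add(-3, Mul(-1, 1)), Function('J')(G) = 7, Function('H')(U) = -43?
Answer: Rational(-196, 241875) ≈ -0.00081034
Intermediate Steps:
m = -4 (m = Add(-3, -1) = -4)
Function('l')(P, N) = Mul(2, N, Pow(Add(N, P), -1)) (Function('l')(P, N) = Mul(Mul(2, N), Pow(Add(N, P), -1)) = Mul(2, N, Pow(Add(N, P), -1)))
Function('f')(D, Q) = Mul(4, Pow(Q, 2)) (Function('f')(D, Q) = Mul(Pow(Q, 2), Mul(2, -4, Pow(Add(-4, 2), -1))) = Mul(Pow(Q, 2), Mul(2, -4, Pow(-2, -1))) = Mul(Pow(Q, 2), Mul(2, -4, Rational(-1, 2))) = Mul(Pow(Q, 2), 4) = Mul(4, Pow(Q, 2)))
Mul(Function('f')(-94, Mul(Function('J')(5), Pow(75, -1))), Pow(Function('H')(-95), -1)) = Mul(Mul(4, Pow(Mul(7, Pow(75, -1)), 2)), Pow(-43, -1)) = Mul(Mul(4, Pow(Mul(7, Rational(1, 75)), 2)), Rational(-1, 43)) = Mul(Mul(4, Pow(Rational(7, 75), 2)), Rational(-1, 43)) = Mul(Mul(4, Rational(49, 5625)), Rational(-1, 43)) = Mul(Rational(196, 5625), Rational(-1, 43)) = Rational(-196, 241875)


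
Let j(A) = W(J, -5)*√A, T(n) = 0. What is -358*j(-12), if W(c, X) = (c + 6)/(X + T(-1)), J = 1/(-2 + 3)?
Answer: 5012*I*√3/5 ≈ 1736.2*I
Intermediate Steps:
J = 1 (J = 1/1 = 1)
W(c, X) = (6 + c)/X (W(c, X) = (c + 6)/(X + 0) = (6 + c)/X)
j(A) = -7*√A/5 (j(A) = ((6 + 1)/(-5))*√A = (-⅕*7)*√A = -7*√A/5)
-358*j(-12) = -(-2506)*√(-12)/5 = -(-2506)*2*I*√3/5 = -(-5012)*I*√3/5 = 5012*I*√3/5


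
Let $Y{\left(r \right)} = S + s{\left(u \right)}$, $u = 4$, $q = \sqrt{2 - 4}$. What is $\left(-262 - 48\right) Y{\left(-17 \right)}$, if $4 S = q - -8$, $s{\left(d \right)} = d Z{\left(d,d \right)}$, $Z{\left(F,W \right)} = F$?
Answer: $-5580 - \frac{155 i \sqrt{2}}{2} \approx -5580.0 - 109.6 i$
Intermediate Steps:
$q = i \sqrt{2}$ ($q = \sqrt{-2} = i \sqrt{2} \approx 1.4142 i$)
$s{\left(d \right)} = d^{2}$ ($s{\left(d \right)} = d d = d^{2}$)
$S = 2 + \frac{i \sqrt{2}}{4}$ ($S = \frac{i \sqrt{2} - -8}{4} = \frac{i \sqrt{2} + 8}{4} = \frac{8 + i \sqrt{2}}{4} = 2 + \frac{i \sqrt{2}}{4} \approx 2.0 + 0.35355 i$)
$Y{\left(r \right)} = 18 + \frac{i \sqrt{2}}{4}$ ($Y{\left(r \right)} = \left(2 + \frac{i \sqrt{2}}{4}\right) + 4^{2} = \left(2 + \frac{i \sqrt{2}}{4}\right) + 16 = 18 + \frac{i \sqrt{2}}{4}$)
$\left(-262 - 48\right) Y{\left(-17 \right)} = \left(-262 - 48\right) \left(18 + \frac{i \sqrt{2}}{4}\right) = - 310 \left(18 + \frac{i \sqrt{2}}{4}\right) = -5580 - \frac{155 i \sqrt{2}}{2}$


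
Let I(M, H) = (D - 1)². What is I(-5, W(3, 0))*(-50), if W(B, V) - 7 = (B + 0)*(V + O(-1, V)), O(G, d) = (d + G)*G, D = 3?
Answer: -200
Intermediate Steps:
O(G, d) = G*(G + d) (O(G, d) = (G + d)*G = G*(G + d))
W(B, V) = 7 + B (W(B, V) = 7 + (B + 0)*(V - (-1 + V)) = 7 + B*(V + (1 - V)) = 7 + B*1 = 7 + B)
I(M, H) = 4 (I(M, H) = (3 - 1)² = 2² = 4)
I(-5, W(3, 0))*(-50) = 4*(-50) = -200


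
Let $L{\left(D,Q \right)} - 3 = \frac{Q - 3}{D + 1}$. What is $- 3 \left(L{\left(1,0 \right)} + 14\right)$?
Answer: $- \frac{93}{2} \approx -46.5$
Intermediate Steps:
$L{\left(D,Q \right)} = 3 + \frac{-3 + Q}{1 + D}$ ($L{\left(D,Q \right)} = 3 + \frac{Q - 3}{D + 1} = 3 + \frac{-3 + Q}{1 + D}$)
$- 3 \left(L{\left(1,0 \right)} + 14\right) = - 3 \left(\frac{0 + 3 \cdot 1}{1 + 1} + 14\right) = - 3 \left(\frac{0 + 3}{2} + 14\right) = - 3 \left(\frac{1}{2} \cdot 3 + 14\right) = - 3 \left(\frac{3}{2} + 14\right) = \left(-3\right) \frac{31}{2} = - \frac{93}{2}$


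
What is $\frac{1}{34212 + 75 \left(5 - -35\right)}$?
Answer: $\frac{1}{37212} \approx 2.6873 \cdot 10^{-5}$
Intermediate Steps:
$\frac{1}{34212 + 75 \left(5 - -35\right)} = \frac{1}{34212 + 75 \left(5 + 35\right)} = \frac{1}{34212 + 75 \cdot 40} = \frac{1}{34212 + 3000} = \frac{1}{37212}$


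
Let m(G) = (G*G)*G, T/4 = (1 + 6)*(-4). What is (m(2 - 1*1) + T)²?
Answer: 12321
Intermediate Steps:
T = -112 (T = 4*((1 + 6)*(-4)) = 4*(7*(-4)) = 4*(-28) = -112)
m(G) = G³ (m(G) = G²*G = G³)
(m(2 - 1*1) + T)² = ((2 - 1*1)³ - 112)² = ((2 - 1)³ - 112)² = (1³ - 112)² = (1 - 112)² = (-111)² = 12321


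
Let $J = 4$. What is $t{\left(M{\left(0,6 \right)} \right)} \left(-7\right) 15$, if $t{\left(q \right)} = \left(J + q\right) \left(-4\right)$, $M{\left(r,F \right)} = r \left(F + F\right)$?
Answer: $1680$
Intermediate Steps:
$M{\left(r,F \right)} = 2 F r$ ($M{\left(r,F \right)} = r 2 F = 2 F r$)
$t{\left(q \right)} = -16 - 4 q$ ($t{\left(q \right)} = \left(4 + q\right) \left(-4\right) = -16 - 4 q$)
$t{\left(M{\left(0,6 \right)} \right)} \left(-7\right) 15 = \left(-16 - 4 \cdot 2 \cdot 6 \cdot 0\right) \left(-7\right) 15 = \left(-16 - 0\right) \left(-7\right) 15 = \left(-16 + 0\right) \left(-7\right) 15 = \left(-16\right) \left(-7\right) 15 = 112 \cdot 15 = 1680$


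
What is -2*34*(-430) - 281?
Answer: 28959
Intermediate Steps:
-2*34*(-430) - 281 = -68*(-430) - 281 = 29240 - 281 = 28959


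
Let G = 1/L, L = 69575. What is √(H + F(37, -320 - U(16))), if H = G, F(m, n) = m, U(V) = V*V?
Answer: 2*√14802087/1265 ≈ 6.0828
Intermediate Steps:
U(V) = V²
G = 1/69575 ≈ 1.4373e-5
H = 1/69575 ≈ 1.4373e-5
√(H + F(37, -320 - U(16))) = √(1/69575 + 37) = √(2574276/69575) = 2*√14802087/1265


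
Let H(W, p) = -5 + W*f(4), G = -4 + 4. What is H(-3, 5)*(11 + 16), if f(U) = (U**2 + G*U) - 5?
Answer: -1026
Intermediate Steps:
G = 0
f(U) = -5 + U**2 (f(U) = (U**2 + 0*U) - 5 = (U**2 + 0) - 5 = U**2 - 5 = -5 + U**2)
H(W, p) = -5 + 11*W (H(W, p) = -5 + W*(-5 + 4**2) = -5 + W*(-5 + 16) = -5 + W*11 = -5 + 11*W)
H(-3, 5)*(11 + 16) = (-5 + 11*(-3))*(11 + 16) = (-5 - 33)*27 = -38*27 = -1026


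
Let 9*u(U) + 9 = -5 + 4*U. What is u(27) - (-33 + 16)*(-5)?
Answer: -671/9 ≈ -74.556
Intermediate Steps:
u(U) = -14/9 + 4*U/9 (u(U) = -1 + (-5 + 4*U)/9 = -1 + (-5/9 + 4*U/9) = -14/9 + 4*U/9)
u(27) - (-33 + 16)*(-5) = (-14/9 + (4/9)*27) - (-33 + 16)*(-5) = (-14/9 + 12) - (-17)*(-5) = 94/9 - 1*85 = 94/9 - 85 = -671/9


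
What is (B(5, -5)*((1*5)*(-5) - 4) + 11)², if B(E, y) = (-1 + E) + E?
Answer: 62500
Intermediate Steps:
B(E, y) = -1 + 2*E
(B(5, -5)*((1*5)*(-5) - 4) + 11)² = ((-1 + 2*5)*((1*5)*(-5) - 4) + 11)² = ((-1 + 10)*(5*(-5) - 4) + 11)² = (9*(-25 - 4) + 11)² = (9*(-29) + 11)² = (-261 + 11)² = (-250)² = 62500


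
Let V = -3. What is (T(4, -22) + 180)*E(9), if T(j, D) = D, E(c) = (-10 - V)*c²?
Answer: -89586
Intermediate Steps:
E(c) = -7*c² (E(c) = (-10 - 1*(-3))*c² = (-10 + 3)*c² = -7*c²)
(T(4, -22) + 180)*E(9) = (-22 + 180)*(-7*9²) = 158*(-7*81) = 158*(-567) = -89586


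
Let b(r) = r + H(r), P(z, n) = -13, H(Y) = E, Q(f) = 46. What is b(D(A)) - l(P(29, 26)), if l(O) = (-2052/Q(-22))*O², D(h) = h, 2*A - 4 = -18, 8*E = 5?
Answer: 1385979/184 ≈ 7532.5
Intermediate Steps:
E = 5/8 (E = (⅛)*5 = 5/8 ≈ 0.62500)
H(Y) = 5/8
A = -7 (A = 2 + (½)*(-18) = 2 - 9 = -7)
b(r) = 5/8 + r (b(r) = r + 5/8 = 5/8 + r)
l(O) = -1026*O²/23 (l(O) = (-2052/46)*O² = (-2052*1/46)*O² = -1026*O²/23)
b(D(A)) - l(P(29, 26)) = (5/8 - 7) - (-1026)*(-13)²/23 = -51/8 - (-1026)*169/23 = -51/8 - 1*(-173394/23) = -51/8 + 173394/23 = 1385979/184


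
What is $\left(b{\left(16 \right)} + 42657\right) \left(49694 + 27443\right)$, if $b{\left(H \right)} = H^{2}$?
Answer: $3310180081$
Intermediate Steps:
$\left(b{\left(16 \right)} + 42657\right) \left(49694 + 27443\right) = \left(16^{2} + 42657\right) \left(49694 + 27443\right) = \left(256 + 42657\right) 77137 = 42913 \cdot 77137 = 3310180081$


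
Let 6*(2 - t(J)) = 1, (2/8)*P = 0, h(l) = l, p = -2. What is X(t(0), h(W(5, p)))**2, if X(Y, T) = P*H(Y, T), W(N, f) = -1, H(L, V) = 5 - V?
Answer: 0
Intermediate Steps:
P = 0 (P = 4*0 = 0)
t(J) = 11/6 (t(J) = 2 - 1/6*1 = 2 - 1/6 = 11/6)
X(Y, T) = 0 (X(Y, T) = 0*(5 - T) = 0)
X(t(0), h(W(5, p)))**2 = 0**2 = 0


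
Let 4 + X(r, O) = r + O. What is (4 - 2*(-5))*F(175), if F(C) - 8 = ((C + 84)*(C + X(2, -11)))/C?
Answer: 86716/25 ≈ 3468.6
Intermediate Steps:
X(r, O) = -4 + O + r (X(r, O) = -4 + (r + O) = -4 + (O + r) = -4 + O + r)
F(C) = 8 + (-13 + C)*(84 + C)/C (F(C) = 8 + ((C + 84)*(C + (-4 - 11 + 2)))/C = 8 + ((84 + C)*(C - 13))/C = 8 + ((84 + C)*(-13 + C))/C = 8 + ((-13 + C)*(84 + C))/C = 8 + (-13 + C)*(84 + C)/C)
(4 - 2*(-5))*F(175) = (4 - 2*(-5))*(79 + 175 - 1092/175) = (4 + 10)*(79 + 175 - 1092*1/175) = 14*(79 + 175 - 156/25) = 14*(6194/25) = 86716/25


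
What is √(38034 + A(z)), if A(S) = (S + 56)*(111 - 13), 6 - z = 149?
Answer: 2*√7377 ≈ 171.78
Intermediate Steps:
z = -143 (z = 6 - 1*149 = 6 - 149 = -143)
A(S) = 5488 + 98*S (A(S) = (56 + S)*98 = 5488 + 98*S)
√(38034 + A(z)) = √(38034 + (5488 + 98*(-143))) = √(38034 + (5488 - 14014)) = √(38034 - 8526) = √29508 = 2*√7377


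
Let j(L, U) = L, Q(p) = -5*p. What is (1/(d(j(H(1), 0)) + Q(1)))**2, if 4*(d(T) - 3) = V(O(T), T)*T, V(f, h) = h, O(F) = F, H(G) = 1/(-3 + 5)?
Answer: 256/961 ≈ 0.26639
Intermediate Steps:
H(G) = 1/2
d(T) = 3 + T**2/4 (d(T) = 3 + (T*T)/4 = 3 + T**2/4)
(1/(d(j(H(1), 0)) + Q(1)))**2 = (1/((3 + (1/2)**2/4) - 5*1))**2 = (1/((3 + (1/4)*(1/4)) - 5))**2 = (1/((3 + 1/16) - 5))**2 = (1/(49/16 - 5))**2 = (1/(-31/16))**2 = (-16/31)**2 = 256/961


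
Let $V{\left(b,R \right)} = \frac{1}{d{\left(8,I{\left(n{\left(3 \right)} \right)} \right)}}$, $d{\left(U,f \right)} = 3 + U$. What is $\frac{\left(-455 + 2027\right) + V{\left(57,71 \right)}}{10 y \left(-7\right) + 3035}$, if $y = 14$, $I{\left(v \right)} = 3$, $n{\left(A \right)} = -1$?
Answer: $\frac{17293}{22605} \approx 0.76501$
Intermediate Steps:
$V{\left(b,R \right)} = \frac{1}{11}$ ($V{\left(b,R \right)} = \frac{1}{3 + 8} = \frac{1}{11}$)
$\frac{\left(-455 + 2027\right) + V{\left(57,71 \right)}}{10 y \left(-7\right) + 3035} = \frac{\left(-455 + 2027\right) + \frac{1}{11}}{10 \cdot 14 \left(-7\right) + 3035} = \frac{1572 + \frac{1}{11}}{140 \left(-7\right) + 3035} = \frac{17293}{11 \left(-980 + 3035\right)} = \frac{17293}{11 \cdot 2055} = \frac{17293}{11} \cdot \frac{1}{2055} = \frac{17293}{22605}$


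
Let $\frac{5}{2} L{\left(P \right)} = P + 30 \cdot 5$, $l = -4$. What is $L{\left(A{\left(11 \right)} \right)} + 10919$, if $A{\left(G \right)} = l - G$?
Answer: $10973$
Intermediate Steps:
$A{\left(G \right)} = -4 - G$
$L{\left(P \right)} = 60 + \frac{2 P}{5}$ ($L{\left(P \right)} = \frac{2 \left(P + 30 \cdot 5\right)}{5} = \frac{2 \left(P + 150\right)}{5} = \frac{2 \left(150 + P\right)}{5} = 60 + \frac{2 P}{5}$)
$L{\left(A{\left(11 \right)} \right)} + 10919 = \left(60 + \frac{2 \left(-4 - 11\right)}{5}\right) + 10919 = \left(60 + \frac{2}{5} \left(-15\right)\right) + 10919 = \left(60 - 6\right) + 10919 = 54 + 10919 = 10973$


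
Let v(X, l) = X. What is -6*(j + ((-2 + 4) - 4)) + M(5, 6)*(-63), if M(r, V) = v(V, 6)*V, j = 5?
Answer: -2286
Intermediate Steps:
M(r, V) = V² (M(r, V) = V*V = V²)
-6*(j + ((-2 + 4) - 4)) + M(5, 6)*(-63) = -6*(5 + ((-2 + 4) - 4)) + 6²*(-63) = -6*(5 + (2 - 4)) + 36*(-63) = -6*(5 - 2) - 2268 = -6*3 - 2268 = -18 - 2268 = -2286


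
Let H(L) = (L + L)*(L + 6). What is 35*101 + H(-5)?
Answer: 3525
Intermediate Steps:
H(L) = 2*L*(6 + L) (H(L) = (2*L)*(6 + L) = 2*L*(6 + L))
35*101 + H(-5) = 35*101 + 2*(-5)*(6 - 5) = 3535 + 2*(-5)*1 = 3535 - 10 = 3525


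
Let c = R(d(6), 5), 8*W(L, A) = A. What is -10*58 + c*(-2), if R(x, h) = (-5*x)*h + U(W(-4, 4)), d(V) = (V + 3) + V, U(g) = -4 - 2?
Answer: 182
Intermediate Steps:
W(L, A) = A/8
U(g) = -6
d(V) = 3 + 2*V (d(V) = (3 + V) + V = 3 + 2*V)
R(x, h) = -6 - 5*h*x (R(x, h) = (-5*x)*h - 6 = -5*h*x - 6 = -6 - 5*h*x)
c = -381 (c = -6 - 5*5*(3 + 2*6) = -6 - 5*5*(3 + 12) = -6 - 5*5*15 = -6 - 375 = -381)
-10*58 + c*(-2) = -10*58 - 381*(-2) = -580 + 762 = 182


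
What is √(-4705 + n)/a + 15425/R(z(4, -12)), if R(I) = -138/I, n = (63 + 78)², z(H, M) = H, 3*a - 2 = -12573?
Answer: -30850/69 - 6*√3794/12571 ≈ -447.13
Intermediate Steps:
a = -12571/3 (a = ⅔ + (⅓)*(-12573) = ⅔ - 4191 = -12571/3 ≈ -4190.3)
n = 19881 (n = 141² = 19881)
√(-4705 + n)/a + 15425/R(z(4, -12)) = √(-4705 + 19881)/(-12571/3) + 15425/((-138/4)) = √15176*(-3/12571) + 15425/((-138*¼)) = (2*√3794)*(-3/12571) + 15425/(-69/2) = -6*√3794/12571 + 15425*(-2/69) = -6*√3794/12571 - 30850/69 = -30850/69 - 6*√3794/12571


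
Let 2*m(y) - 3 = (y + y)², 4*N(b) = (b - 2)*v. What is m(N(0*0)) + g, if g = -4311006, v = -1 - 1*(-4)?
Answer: -4311000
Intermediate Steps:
v = 3 (v = -1 + 4 = 3)
N(b) = -3/2 + 3*b/4 (N(b) = ((b - 2)*3)/4 = ((-2 + b)*3)/4 = (-6 + 3*b)/4 = -3/2 + 3*b/4)
m(y) = 3/2 + 2*y² (m(y) = 3/2 + (y + y)²/2 = 3/2 + (2*y)²/2 = 3/2 + (4*y²)/2 = 3/2 + 2*y²)
m(N(0*0)) + g = (3/2 + 2*(-3/2 + 3*(0*0)/4)²) - 4311006 = (3/2 + 2*(-3/2 + (¾)*0)²) - 4311006 = (3/2 + 2*(-3/2 + 0)²) - 4311006 = (3/2 + 2*(-3/2)²) - 4311006 = (3/2 + 2*(9/4)) - 4311006 = (3/2 + 9/2) - 4311006 = 6 - 4311006 = -4311000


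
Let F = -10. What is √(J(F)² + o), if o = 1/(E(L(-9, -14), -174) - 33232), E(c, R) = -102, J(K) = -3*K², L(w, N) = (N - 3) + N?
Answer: √100004000006666/33334 ≈ 300.00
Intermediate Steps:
L(w, N) = -3 + 2*N (L(w, N) = (-3 + N) + N = -3 + 2*N)
o = -1/33334 (o = 1/(-102 - 33232) = 1/(-33334) = -1/33334 ≈ -2.9999e-5)
√(J(F)² + o) = √((-3*(-10)²)² - 1/33334) = √((-3*100)² - 1/33334) = √((-300)² - 1/33334) = √(90000 - 1/33334) = √(3000059999/33334) = √100004000006666/33334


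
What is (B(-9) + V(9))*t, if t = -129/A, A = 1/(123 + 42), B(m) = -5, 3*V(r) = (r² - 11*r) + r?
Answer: 170280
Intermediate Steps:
V(r) = -10*r/3 + r²/3 (V(r) = ((r² - 11*r) + r)/3 = (r² - 10*r)/3 = -10*r/3 + r²/3)
A = 1/165 ≈ 0.0060606
t = -21285 (t = -129/1/165 = -129*165 = -21285)
(B(-9) + V(9))*t = (-5 + (⅓)*9*(-10 + 9))*(-21285) = (-5 + (⅓)*9*(-1))*(-21285) = (-5 - 3)*(-21285) = -8*(-21285) = 170280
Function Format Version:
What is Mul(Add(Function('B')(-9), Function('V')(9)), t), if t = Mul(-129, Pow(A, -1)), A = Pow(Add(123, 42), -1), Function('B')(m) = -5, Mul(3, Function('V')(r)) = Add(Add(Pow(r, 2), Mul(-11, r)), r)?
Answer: 170280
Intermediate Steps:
Function('V')(r) = Add(Mul(Rational(-10, 3), r), Mul(Rational(1, 3), Pow(r, 2))) (Function('V')(r) = Mul(Rational(1, 3), Add(Add(Pow(r, 2), Mul(-11, r)), r)) = Mul(Rational(1, 3), Add(Pow(r, 2), Mul(-10, r))) = Add(Mul(Rational(-10, 3), r), Mul(Rational(1, 3), Pow(r, 2))))
A = Rational(1, 165) (A = Pow(165, -1) = Rational(1, 165) ≈ 0.0060606)
t = -21285 (t = Mul(-129, Pow(Rational(1, 165), -1)) = Mul(-129, 165) = -21285)
Mul(Add(Function('B')(-9), Function('V')(9)), t) = Mul(Add(-5, Mul(Rational(1, 3), 9, Add(-10, 9))), -21285) = Mul(Add(-5, Mul(Rational(1, 3), 9, -1)), -21285) = Mul(Add(-5, -3), -21285) = Mul(-8, -21285) = 170280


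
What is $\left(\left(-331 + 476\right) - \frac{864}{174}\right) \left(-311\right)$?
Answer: $- \frac{1262971}{29} \approx -43551.0$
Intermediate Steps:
$\left(\left(-331 + 476\right) - \frac{864}{174}\right) \left(-311\right) = \left(145 - \frac{144}{29}\right) \left(-311\right) = \frac{4061}{29} \left(-311\right) = - \frac{1262971}{29}$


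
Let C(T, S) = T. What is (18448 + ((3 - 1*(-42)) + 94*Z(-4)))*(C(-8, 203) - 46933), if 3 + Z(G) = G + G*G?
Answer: -907791999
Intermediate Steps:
Z(G) = -3 + G + G**2 (Z(G) = -3 + (G + G*G) = -3 + (G + G**2) = -3 + G + G**2)
(18448 + ((3 - 1*(-42)) + 94*Z(-4)))*(C(-8, 203) - 46933) = (18448 + ((3 - 1*(-42)) + 94*(-3 - 4 + (-4)**2)))*(-8 - 46933) = (18448 + ((3 + 42) + 94*(-3 - 4 + 16)))*(-46941) = (18448 + (45 + 94*9))*(-46941) = (18448 + (45 + 846))*(-46941) = (18448 + 891)*(-46941) = 19339*(-46941) = -907791999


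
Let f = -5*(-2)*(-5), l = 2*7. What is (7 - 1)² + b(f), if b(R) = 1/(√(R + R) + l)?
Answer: 5335/148 - 5*I/148 ≈ 36.047 - 0.033784*I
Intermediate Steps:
l = 14
f = -50 (f = 10*(-5) = -50)
b(R) = 1/(14 + √2*√R) (b(R) = 1/(√(R + R) + 14) = 1/(√(2*R) + 14) = 1/(√2*√R + 14) = 1/(14 + √2*√R))
(7 - 1)² + b(f) = (7 - 1)² + 1/(14 + √2*√(-50)) = 6² + 1/(14 + √2*(5*I*√2)) = 36 + 1/(14 + 10*I) = 36 + (14 - 10*I)/296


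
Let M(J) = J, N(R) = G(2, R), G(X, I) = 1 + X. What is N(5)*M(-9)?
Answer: -27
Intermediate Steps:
N(R) = 3 (N(R) = 1 + 2 = 3)
N(5)*M(-9) = 3*(-9) = -27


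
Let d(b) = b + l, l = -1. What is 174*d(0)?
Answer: -174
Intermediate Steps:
d(b) = -1 + b (d(b) = b - 1 = -1 + b)
174*d(0) = 174*(-1 + 0) = 174*(-1) = -174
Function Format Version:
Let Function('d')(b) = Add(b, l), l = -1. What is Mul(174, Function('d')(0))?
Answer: -174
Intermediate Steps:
Function('d')(b) = Add(-1, b) (Function('d')(b) = Add(b, -1) = Add(-1, b))
Mul(174, Function('d')(0)) = Mul(174, Add(-1, 0)) = Mul(174, -1) = -174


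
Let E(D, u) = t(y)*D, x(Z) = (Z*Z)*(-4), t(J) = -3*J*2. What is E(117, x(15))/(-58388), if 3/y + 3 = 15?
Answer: 351/116776 ≈ 0.0030058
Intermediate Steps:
y = 1/4 (y = 3/(-3 + 15) = 3/12 = 3*(1/12) = 1/4 ≈ 0.25000)
t(J) = -6*J
x(Z) = -4*Z**2 (x(Z) = Z**2*(-4) = -4*Z**2)
E(D, u) = -3*D/2 (E(D, u) = (-6*1/4)*D = -3*D/2)
E(117, x(15))/(-58388) = -3/2*117/(-58388) = -351/2*(-1/58388) = 351/116776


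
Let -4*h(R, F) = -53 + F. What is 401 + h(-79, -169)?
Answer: 913/2 ≈ 456.50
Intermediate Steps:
h(R, F) = 53/4 - F/4 (h(R, F) = -(-53 + F)/4 = 53/4 - F/4)
401 + h(-79, -169) = 401 + (53/4 - ¼*(-169)) = 401 + (53/4 + 169/4) = 401 + 111/2 = 913/2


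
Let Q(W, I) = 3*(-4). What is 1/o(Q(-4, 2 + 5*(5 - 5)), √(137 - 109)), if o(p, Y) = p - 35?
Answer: -1/47 ≈ -0.021277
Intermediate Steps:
Q(W, I) = -12
o(p, Y) = -35 + p
1/o(Q(-4, 2 + 5*(5 - 5)), √(137 - 109)) = 1/(-35 - 12) = 1/(-47) = -1/47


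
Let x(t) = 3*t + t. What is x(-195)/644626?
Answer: -390/322313 ≈ -0.0012100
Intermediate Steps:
x(t) = 4*t
x(-195)/644626 = (4*(-195))/644626 = -780*1/644626 = -390/322313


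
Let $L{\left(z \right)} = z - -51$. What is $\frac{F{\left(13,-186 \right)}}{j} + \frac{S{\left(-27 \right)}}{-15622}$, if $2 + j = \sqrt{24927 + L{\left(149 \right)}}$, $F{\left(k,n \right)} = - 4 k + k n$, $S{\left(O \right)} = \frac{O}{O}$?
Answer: $- \frac{77197803}{392471506} - \frac{2470 \sqrt{25127}}{25123} \approx -15.781$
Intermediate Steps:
$L{\left(z \right)} = 51 + z$ ($L{\left(z \right)} = z + 51 = 51 + z$)
$S{\left(O \right)} = 1$
$j = -2 + \sqrt{25127}$ ($j = -2 + \sqrt{24927 + \left(51 + 149\right)} = -2 + \sqrt{24927 + 200} = -2 + \sqrt{25127} \approx 156.51$)
$\frac{F{\left(13,-186 \right)}}{j} + \frac{S{\left(-27 \right)}}{-15622} = \frac{13 \left(-4 - 186\right)}{-2 + \sqrt{25127}} + 1 \frac{1}{-15622} = \frac{13 \left(-190\right)}{-2 + \sqrt{25127}} + 1 \left(- \frac{1}{15622}\right) = - \frac{2470}{-2 + \sqrt{25127}} - \frac{1}{15622} = - \frac{1}{15622} - \frac{2470}{-2 + \sqrt{25127}}$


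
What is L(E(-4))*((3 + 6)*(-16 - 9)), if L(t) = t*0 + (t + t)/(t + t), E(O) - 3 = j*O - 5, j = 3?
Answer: -225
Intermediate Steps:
E(O) = -2 + 3*O (E(O) = 3 + (3*O - 5) = 3 + (-5 + 3*O) = -2 + 3*O)
L(t) = 1 (L(t) = 0 + (2*t)/((2*t)) = 0 + (2*t)*(1/(2*t)) = 0 + 1 = 1)
L(E(-4))*((3 + 6)*(-16 - 9)) = 1*((3 + 6)*(-16 - 9)) = 1*(9*(-25)) = 1*(-225) = -225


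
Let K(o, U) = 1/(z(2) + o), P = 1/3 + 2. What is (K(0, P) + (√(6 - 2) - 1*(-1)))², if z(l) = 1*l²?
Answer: 169/16 ≈ 10.563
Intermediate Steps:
z(l) = l²
P = 7/3 (P = 1*(⅓) + 2 = ⅓ + 2 = 7/3 ≈ 2.3333)
K(o, U) = 1/(4 + o) (K(o, U) = 1/(2² + o) = 1/(4 + o))
(K(0, P) + (√(6 - 2) - 1*(-1)))² = (1/(4 + 0) + (√(6 - 2) - 1*(-1)))² = (1/4 + (√4 + 1))² = (¼ + (2 + 1))² = (¼ + 3)² = (13/4)² = 169/16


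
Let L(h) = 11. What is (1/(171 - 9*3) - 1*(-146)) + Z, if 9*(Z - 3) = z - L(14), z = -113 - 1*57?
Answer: 6187/48 ≈ 128.90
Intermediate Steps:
z = -170 (z = -113 - 57 = -170)
Z = -154/9 (Z = 3 + (-170 - 1*11)/9 = 3 + (-170 - 11)/9 = 3 + (1/9)*(-181) = 3 - 181/9 = -154/9 ≈ -17.111)
(1/(171 - 9*3) - 1*(-146)) + Z = (1/(171 - 9*3) - 1*(-146)) - 154/9 = (1/(171 - 27) + 146) - 154/9 = (1/144 + 146) - 154/9 = 21025/144 - 154/9 = 6187/48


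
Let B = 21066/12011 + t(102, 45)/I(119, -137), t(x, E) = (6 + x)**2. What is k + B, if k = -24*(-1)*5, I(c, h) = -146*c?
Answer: 12633699030/104339557 ≈ 121.08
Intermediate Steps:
k = 120 (k = 24*5 = 120)
B = 112952190/104339557 (B = 21066/12011 + (6 + 102)**2/((-146*119)) = 21066*(1/12011) + 108**2/(-17374) = 21066/12011 + 11664*(-1/17374) = 21066/12011 - 5832/8687 = 112952190/104339557 ≈ 1.0825)
k + B = 120 + 112952190/104339557 = 12633699030/104339557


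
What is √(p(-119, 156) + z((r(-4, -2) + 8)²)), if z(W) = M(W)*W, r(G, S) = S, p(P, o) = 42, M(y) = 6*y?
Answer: √7818 ≈ 88.419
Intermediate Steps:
z(W) = 6*W² (z(W) = (6*W)*W = 6*W²)
√(p(-119, 156) + z((r(-4, -2) + 8)²)) = √(42 + 6*((-2 + 8)²)²) = √(42 + 6*(6²)²) = √(42 + 6*36²) = √(42 + 6*1296) = √(42 + 7776) = √7818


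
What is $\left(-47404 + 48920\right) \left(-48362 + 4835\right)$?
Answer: $-65986932$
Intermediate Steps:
$\left(-47404 + 48920\right) \left(-48362 + 4835\right) = 1516 \left(-43527\right) = -65986932$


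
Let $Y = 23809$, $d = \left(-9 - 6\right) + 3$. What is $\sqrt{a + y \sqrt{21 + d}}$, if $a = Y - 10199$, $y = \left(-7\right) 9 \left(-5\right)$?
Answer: $\sqrt{14555} \approx 120.64$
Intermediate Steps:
$d = -12$ ($d = -15 + 3 = -12$)
$y = 315$ ($y = \left(-63\right) \left(-5\right) = 315$)
$a = 13610$ ($a = 23809 - 10199 = 13610$)
$\sqrt{a + y \sqrt{21 + d}} = \sqrt{13610 + 315 \sqrt{21 - 12}} = \sqrt{13610 + 315 \sqrt{9}} = \sqrt{13610 + 315 \cdot 3} = \sqrt{13610 + 945} = \sqrt{14555}$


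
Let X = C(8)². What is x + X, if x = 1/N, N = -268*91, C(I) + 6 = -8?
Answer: 4780047/24388 ≈ 196.00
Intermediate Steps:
C(I) = -14 (C(I) = -6 - 8 = -14)
N = -24388
x = -1/24388 (x = 1/(-24388) = -1/24388 ≈ -4.1004e-5)
X = 196 (X = (-14)² = 196)
x + X = -1/24388 + 196 = 4780047/24388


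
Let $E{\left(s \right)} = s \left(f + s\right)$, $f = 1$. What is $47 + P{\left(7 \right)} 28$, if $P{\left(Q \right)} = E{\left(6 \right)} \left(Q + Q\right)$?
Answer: $16511$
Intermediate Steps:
$E{\left(s \right)} = s \left(1 + s\right)$
$P{\left(Q \right)} = 84 Q$ ($P{\left(Q \right)} = 6 \left(1 + 6\right) \left(Q + Q\right) = 6 \cdot 7 \cdot 2 Q = 42 \cdot 2 Q = 84 Q$)
$47 + P{\left(7 \right)} 28 = 47 + 84 \cdot 7 \cdot 28 = 47 + 588 \cdot 28 = 47 + 16464 = 16511$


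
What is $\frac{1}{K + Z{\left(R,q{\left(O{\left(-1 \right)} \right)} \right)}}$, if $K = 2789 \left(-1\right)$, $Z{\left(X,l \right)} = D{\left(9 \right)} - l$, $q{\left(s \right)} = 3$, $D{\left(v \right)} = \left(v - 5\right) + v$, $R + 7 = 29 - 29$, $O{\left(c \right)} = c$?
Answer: $- \frac{1}{2779} \approx -0.00035984$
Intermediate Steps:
$R = -7$ ($R = -7 + \left(29 - 29\right) = -7 + 0 = -7$)
$D{\left(v \right)} = -5 + 2 v$ ($D{\left(v \right)} = \left(-5 + v\right) + v = -5 + 2 v$)
$Z{\left(X,l \right)} = 13 - l$ ($Z{\left(X,l \right)} = \left(-5 + 2 \cdot 9\right) - l = \left(-5 + 18\right) - l = 13 - l$)
$K = -2789$
$\frac{1}{K + Z{\left(R,q{\left(O{\left(-1 \right)} \right)} \right)}} = \frac{1}{-2789 + \left(13 - 3\right)} = \frac{1}{-2789 + 10} = \frac{1}{-2779} = - \frac{1}{2779}$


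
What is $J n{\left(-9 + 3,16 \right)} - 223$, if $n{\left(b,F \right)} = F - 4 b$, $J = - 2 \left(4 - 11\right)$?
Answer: $337$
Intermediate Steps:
$J = 14$ ($J = \left(-2\right) \left(-7\right) = 14$)
$J n{\left(-9 + 3,16 \right)} - 223 = 14 \left(16 - 4 \left(-9 + 3\right)\right) - 223 = 14 \left(16 - -24\right) - 223 = 14 \left(16 + 24\right) - 223 = 14 \cdot 40 - 223 = 560 - 223 = 337$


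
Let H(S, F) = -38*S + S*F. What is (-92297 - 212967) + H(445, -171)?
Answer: -398269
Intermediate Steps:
H(S, F) = -38*S + F*S
(-92297 - 212967) + H(445, -171) = (-92297 - 212967) + 445*(-38 - 171) = -305264 + 445*(-209) = -305264 - 93005 = -398269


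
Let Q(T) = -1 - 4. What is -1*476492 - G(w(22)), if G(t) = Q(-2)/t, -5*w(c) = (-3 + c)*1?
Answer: -9053373/19 ≈ -4.7649e+5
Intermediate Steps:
Q(T) = -5
w(c) = ⅗ - c/5 (w(c) = -(-3 + c)/5 = ⅗ - c/5)
G(t) = -5/t
-1*476492 - G(w(22)) = -1*476492 - (-5)/(⅗ - ⅕*22) = -476492 - (-5)/(⅗ - 22/5) = -476492 - (-5)/(-19/5) = -476492 - (-5)*(-5)/19 = -476492 - 1*25/19 = -476492 - 25/19 = -9053373/19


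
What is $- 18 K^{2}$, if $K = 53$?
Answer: $-50562$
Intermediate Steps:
$- 18 K^{2} = - 18 \cdot 53^{2} = \left(-18\right) 2809 = -50562$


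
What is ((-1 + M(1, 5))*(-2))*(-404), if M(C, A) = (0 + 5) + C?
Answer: 4040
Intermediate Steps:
M(C, A) = 5 + C
((-1 + M(1, 5))*(-2))*(-404) = ((-1 + (5 + 1))*(-2))*(-404) = ((-1 + 6)*(-2))*(-404) = (5*(-2))*(-404) = -10*(-404) = 4040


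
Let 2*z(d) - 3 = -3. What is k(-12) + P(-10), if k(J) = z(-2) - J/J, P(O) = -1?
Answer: -2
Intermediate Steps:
z(d) = 0 (z(d) = 3/2 + (½)*(-3) = 3/2 - 3/2 = 0)
k(J) = -1 (k(J) = 0 - J/J = 0 - 1*1 = 0 - 1 = -1)
k(-12) + P(-10) = -1 - 1 = -2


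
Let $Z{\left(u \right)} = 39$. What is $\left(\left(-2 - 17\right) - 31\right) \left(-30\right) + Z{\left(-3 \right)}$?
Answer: $1539$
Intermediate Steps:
$\left(\left(-2 - 17\right) - 31\right) \left(-30\right) + Z{\left(-3 \right)} = \left(\left(-2 - 17\right) - 31\right) \left(-30\right) + 39 = \left(-19 - 31\right) \left(-30\right) + 39 = \left(-50\right) \left(-30\right) + 39 = 1500 + 39 = 1539$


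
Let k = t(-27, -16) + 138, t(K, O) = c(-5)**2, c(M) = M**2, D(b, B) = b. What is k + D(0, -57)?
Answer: 763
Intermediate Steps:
t(K, O) = 625 (t(K, O) = ((-5)**2)**2 = 25**2 = 625)
k = 763 (k = 625 + 138 = 763)
k + D(0, -57) = 763 + 0 = 763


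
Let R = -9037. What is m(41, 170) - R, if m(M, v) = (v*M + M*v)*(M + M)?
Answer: 1152117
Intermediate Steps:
m(M, v) = 4*v*M**2 (m(M, v) = (M*v + M*v)*(2*M) = (2*M*v)*(2*M) = 4*v*M**2)
m(41, 170) - R = 4*170*41**2 - 1*(-9037) = 4*170*1681 + 9037 = 1143080 + 9037 = 1152117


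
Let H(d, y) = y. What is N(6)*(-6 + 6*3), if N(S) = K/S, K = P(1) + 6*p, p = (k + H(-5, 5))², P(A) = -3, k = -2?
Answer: 102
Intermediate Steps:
p = 9 (p = (-2 + 5)² = 3² = 9)
K = 51 (K = -3 + 6*9 = -3 + 54 = 51)
N(S) = 51/S
N(6)*(-6 + 6*3) = (51/6)*(-6 + 6*3) = (51*(⅙))*(-6 + 18) = (17/2)*12 = 102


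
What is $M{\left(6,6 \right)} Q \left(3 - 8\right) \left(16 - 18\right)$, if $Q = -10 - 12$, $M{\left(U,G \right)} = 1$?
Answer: $-220$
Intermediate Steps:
$Q = -22$ ($Q = -10 - 12 = -22$)
$M{\left(6,6 \right)} Q \left(3 - 8\right) \left(16 - 18\right) = 1 \left(-22\right) \left(3 - 8\right) \left(16 - 18\right) = - 22 \left(\left(-5\right) \left(-2\right)\right) = \left(-22\right) 10 = -220$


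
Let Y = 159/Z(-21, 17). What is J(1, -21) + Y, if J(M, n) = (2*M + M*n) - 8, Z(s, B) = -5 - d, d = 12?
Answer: -618/17 ≈ -36.353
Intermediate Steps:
Z(s, B) = -17 (Z(s, B) = -5 - 1*12 = -5 - 12 = -17)
J(M, n) = -8 + 2*M + M*n
Y = -159/17 (Y = 159/(-17) = 159*(-1/17) = -159/17 ≈ -9.3529)
J(1, -21) + Y = (-8 + 2*1 + 1*(-21)) - 159/17 = (-8 + 2 - 21) - 159/17 = -27 - 159/17 = -618/17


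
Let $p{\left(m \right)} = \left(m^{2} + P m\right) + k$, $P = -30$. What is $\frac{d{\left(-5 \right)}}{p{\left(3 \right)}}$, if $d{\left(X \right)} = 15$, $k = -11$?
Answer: $- \frac{15}{92} \approx -0.16304$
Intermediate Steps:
$p{\left(m \right)} = -11 + m^{2} - 30 m$ ($p{\left(m \right)} = \left(m^{2} - 30 m\right) - 11 = -11 + m^{2} - 30 m$)
$\frac{d{\left(-5 \right)}}{p{\left(3 \right)}} = \frac{15}{-11 + 3^{2} - 90} = \frac{15}{-11 + 9 - 90} = \frac{15}{-92} = 15 \left(- \frac{1}{92}\right) = - \frac{15}{92}$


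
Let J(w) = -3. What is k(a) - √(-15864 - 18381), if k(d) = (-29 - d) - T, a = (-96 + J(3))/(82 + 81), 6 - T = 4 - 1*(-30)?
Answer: -64/163 - 3*I*√3805 ≈ -0.39264 - 185.05*I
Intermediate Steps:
T = -28 (T = 6 - (4 - 1*(-30)) = 6 - (4 + 30) = 6 - 1*34 = 6 - 34 = -28)
a = -99/163 (a = (-96 - 3)/(82 + 81) = -99/163 ≈ -0.60736)
k(d) = -1 - d (k(d) = (-29 - d) - 1*(-28) = (-29 - d) + 28 = -1 - d)
k(a) - √(-15864 - 18381) = (-1 - 1*(-99/163)) - √(-15864 - 18381) = (-1 + 99/163) - √(-34245) = -64/163 - 3*I*√3805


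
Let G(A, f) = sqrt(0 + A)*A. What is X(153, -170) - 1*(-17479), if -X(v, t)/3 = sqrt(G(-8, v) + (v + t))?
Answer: 17479 - 3*sqrt(-17 - 16*I*sqrt(2)) ≈ 17472.0 + 14.278*I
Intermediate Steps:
G(A, f) = A**(3/2) (G(A, f) = sqrt(A)*A = A**(3/2))
X(v, t) = -3*sqrt(t + v - 16*I*sqrt(2)) (X(v, t) = -3*sqrt((-8)**(3/2) + (v + t)) = -3*sqrt(-16*I*sqrt(2) + (t + v)) = -3*sqrt(t + v - 16*I*sqrt(2)))
X(153, -170) - 1*(-17479) = -3*sqrt(-170 + 153 - 16*I*sqrt(2)) - 1*(-17479) = -3*sqrt(-17 - 16*I*sqrt(2)) + 17479 = 17479 - 3*sqrt(-17 - 16*I*sqrt(2))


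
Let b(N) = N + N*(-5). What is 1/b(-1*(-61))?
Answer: -1/244 ≈ -0.0040984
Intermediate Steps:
b(N) = -4*N (b(N) = N - 5*N = -4*N)
1/b(-1*(-61)) = 1/(-(-4)*(-61)) = 1/(-4*61) = 1/(-244) = -1/244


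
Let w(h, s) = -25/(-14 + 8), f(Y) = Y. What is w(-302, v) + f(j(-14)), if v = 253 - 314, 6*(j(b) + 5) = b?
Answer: -19/6 ≈ -3.1667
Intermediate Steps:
j(b) = -5 + b/6
v = -61
w(h, s) = 25/6 (w(h, s) = -25/(-6) = -1/6*(-25) = 25/6)
w(-302, v) + f(j(-14)) = 25/6 + (-5 + (1/6)*(-14)) = 25/6 + (-5 - 7/3) = 25/6 - 22/3 = -19/6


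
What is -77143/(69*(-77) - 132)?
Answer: 7013/495 ≈ 14.168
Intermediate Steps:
-77143/(69*(-77) - 132) = -77143/(-5313 - 132) = -77143/(-5445) = -77143*(-1/5445) = 7013/495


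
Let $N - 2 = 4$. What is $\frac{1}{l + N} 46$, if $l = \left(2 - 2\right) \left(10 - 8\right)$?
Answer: $\frac{23}{3} \approx 7.6667$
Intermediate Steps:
$N = 6$ ($N = 2 + 4 = 6$)
$l = 0$ ($l = 0 \cdot 2 = 0$)
$\frac{1}{l + N} 46 = \frac{1}{0 + 6} \cdot 46 = \frac{1}{6} \cdot 46 = \frac{23}{3}$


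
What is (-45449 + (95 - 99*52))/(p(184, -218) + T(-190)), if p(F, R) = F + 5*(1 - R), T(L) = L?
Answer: -16834/363 ≈ -46.375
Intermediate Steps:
p(F, R) = 5 + F - 5*R (p(F, R) = F + (5 - 5*R) = 5 + F - 5*R)
(-45449 + (95 - 99*52))/(p(184, -218) + T(-190)) = (-45449 + (95 - 99*52))/((5 + 184 - 5*(-218)) - 190) = (-45449 + (95 - 5148))/((5 + 184 + 1090) - 190) = (-45449 - 5053)/(1279 - 190) = -50502/1089 = -50502*1/1089 = -16834/363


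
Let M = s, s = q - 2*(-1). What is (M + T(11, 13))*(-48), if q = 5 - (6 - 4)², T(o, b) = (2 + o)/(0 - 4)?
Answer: 12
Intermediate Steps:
T(o, b) = -½ - o/4 (T(o, b) = (2 + o)/(-4) = (2 + o)*(-¼) = -½ - o/4)
q = 1 (q = 5 - 1*2² = 5 - 1*4 = 5 - 4 = 1)
s = 3 (s = 1 - 2*(-1) = 1 + 2 = 3)
M = 3
(M + T(11, 13))*(-48) = (3 + (-½ - ¼*11))*(-48) = (3 + (-½ - 11/4))*(-48) = (3 - 13/4)*(-48) = -¼*(-48) = 12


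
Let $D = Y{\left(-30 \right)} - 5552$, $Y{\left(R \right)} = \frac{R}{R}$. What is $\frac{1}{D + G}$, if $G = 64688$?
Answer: $\frac{1}{59137} \approx 1.691 \cdot 10^{-5}$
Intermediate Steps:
$Y{\left(R \right)} = 1$
$D = -5551$ ($D = 1 - 5552 = -5551$)
$\frac{1}{D + G} = \frac{1}{-5551 + 64688} = \frac{1}{59137}$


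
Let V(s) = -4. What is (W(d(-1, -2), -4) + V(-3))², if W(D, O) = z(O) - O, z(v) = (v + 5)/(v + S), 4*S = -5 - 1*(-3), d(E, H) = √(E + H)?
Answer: 4/81 ≈ 0.049383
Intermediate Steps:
S = -½ (S = (-5 - 1*(-3))/4 = (-5 + 3)/4 = (¼)*(-2) = -½ ≈ -0.50000)
z(v) = (5 + v)/(-½ + v) (z(v) = (v + 5)/(v - ½) = (5 + v)/(-½ + v))
W(D, O) = -O + 2*(5 + O)/(-1 + 2*O) (W(D, O) = 2*(5 + O)/(-1 + 2*O) - O = -O + 2*(5 + O)/(-1 + 2*O))
(W(d(-1, -2), -4) + V(-3))² = ((10 - 2*(-4)² + 3*(-4))/(-1 + 2*(-4)) - 4)² = ((10 - 2*16 - 12)/(-1 - 8) - 4)² = ((10 - 32 - 12)/(-9) - 4)² = (-⅑*(-34) - 4)² = (34/9 - 4)² = (-2/9)² = 4/81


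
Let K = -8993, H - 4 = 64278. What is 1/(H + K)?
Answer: 1/55289 ≈ 1.8087e-5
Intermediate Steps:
H = 64282 (H = 4 + 64278 = 64282)
1/(H + K) = 1/(64282 - 8993) = 1/55289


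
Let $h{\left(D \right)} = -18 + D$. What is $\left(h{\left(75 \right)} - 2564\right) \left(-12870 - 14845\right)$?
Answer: $69481505$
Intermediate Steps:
$\left(h{\left(75 \right)} - 2564\right) \left(-12870 - 14845\right) = \left(\left(-18 + 75\right) - 2564\right) \left(-12870 - 14845\right) = \left(57 - 2564\right) \left(-27715\right) = \left(-2507\right) \left(-27715\right) = 69481505$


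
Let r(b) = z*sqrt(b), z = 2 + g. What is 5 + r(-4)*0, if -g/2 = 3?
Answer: 5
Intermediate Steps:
g = -6 (g = -2*3 = -6)
z = -4 (z = 2 - 6 = -4)
r(b) = -4*sqrt(b)
5 + r(-4)*0 = 5 - 8*I*0 = 5 + 0 = 5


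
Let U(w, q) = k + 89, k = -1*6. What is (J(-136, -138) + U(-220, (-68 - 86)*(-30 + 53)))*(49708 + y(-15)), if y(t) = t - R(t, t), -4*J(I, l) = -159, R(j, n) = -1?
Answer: 12199877/2 ≈ 6.0999e+6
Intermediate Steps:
k = -6
J(I, l) = 159/4 (J(I, l) = -¼*(-159) = 159/4)
y(t) = 1 + t (y(t) = t - 1*(-1) = t + 1 = 1 + t)
U(w, q) = 83 (U(w, q) = -6 + 89 = 83)
(J(-136, -138) + U(-220, (-68 - 86)*(-30 + 53)))*(49708 + y(-15)) = (159/4 + 83)*(49708 + (1 - 15)) = 491*(49708 - 14)/4 = (491/4)*49694 = 12199877/2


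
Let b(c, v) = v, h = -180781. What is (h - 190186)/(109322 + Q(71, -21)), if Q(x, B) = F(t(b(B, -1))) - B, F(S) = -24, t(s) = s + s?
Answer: -16129/4753 ≈ -3.3934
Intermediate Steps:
t(s) = 2*s
Q(x, B) = -24 - B
(h - 190186)/(109322 + Q(71, -21)) = (-180781 - 190186)/(109322 + (-24 - 1*(-21))) = -370967/(109322 + (-24 + 21)) = -370967/(109322 - 3) = -370967/109319 = -370967*1/109319 = -16129/4753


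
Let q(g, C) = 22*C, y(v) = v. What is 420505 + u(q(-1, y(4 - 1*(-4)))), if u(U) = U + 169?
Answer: 420850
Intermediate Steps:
u(U) = 169 + U
420505 + u(q(-1, y(4 - 1*(-4)))) = 420505 + (169 + 22*(4 - 1*(-4))) = 420505 + (169 + 22*(4 + 4)) = 420505 + (169 + 22*8) = 420505 + (169 + 176) = 420505 + 345 = 420850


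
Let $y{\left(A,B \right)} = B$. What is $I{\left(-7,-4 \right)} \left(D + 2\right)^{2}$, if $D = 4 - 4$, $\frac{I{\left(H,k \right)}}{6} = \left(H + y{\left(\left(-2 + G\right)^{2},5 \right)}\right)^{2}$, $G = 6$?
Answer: $96$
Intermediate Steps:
$I{\left(H,k \right)} = 6 \left(5 + H\right)^{2}$ ($I{\left(H,k \right)} = 6 \left(H + 5\right)^{2} = 6 \left(5 + H\right)^{2}$)
$D = 0$ ($D = 4 - 4 = 0$)
$I{\left(-7,-4 \right)} \left(D + 2\right)^{2} = 6 \left(5 - 7\right)^{2} \left(0 + 2\right)^{2} = 6 \left(-2\right)^{2} \cdot 2^{2} = 6 \cdot 4 \cdot 4 = 24 \cdot 4 = 96$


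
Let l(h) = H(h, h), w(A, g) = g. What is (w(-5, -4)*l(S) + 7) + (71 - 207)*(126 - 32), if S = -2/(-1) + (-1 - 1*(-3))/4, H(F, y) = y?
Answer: -12787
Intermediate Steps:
S = 5/2 (S = -2*(-1) + (-1 + 3)*(1/4) = 2 + 2*(1/4) = 2 + 1/2 = 5/2 ≈ 2.5000)
l(h) = h
(w(-5, -4)*l(S) + 7) + (71 - 207)*(126 - 32) = (-4*5/2 + 7) + (71 - 207)*(126 - 32) = (-10 + 7) - 136*94 = -3 - 12784 = -12787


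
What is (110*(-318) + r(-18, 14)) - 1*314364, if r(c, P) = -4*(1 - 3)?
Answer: -349336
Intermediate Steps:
r(c, P) = 8 (r(c, P) = -4*(-2) = 8)
(110*(-318) + r(-18, 14)) - 1*314364 = (110*(-318) + 8) - 1*314364 = (-34980 + 8) - 314364 = -34972 - 314364 = -349336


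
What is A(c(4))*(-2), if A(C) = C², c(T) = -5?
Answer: -50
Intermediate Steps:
A(c(4))*(-2) = (-5)²*(-2) = 25*(-2) = -50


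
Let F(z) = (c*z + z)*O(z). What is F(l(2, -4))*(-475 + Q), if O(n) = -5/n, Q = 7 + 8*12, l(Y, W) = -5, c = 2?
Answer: 5580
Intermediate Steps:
Q = 103 (Q = 7 + 96 = 103)
F(z) = -15 (F(z) = (2*z + z)*(-5/z) = (3*z)*(-5/z) = -15)
F(l(2, -4))*(-475 + Q) = -15*(-475 + 103) = -15*(-372) = 5580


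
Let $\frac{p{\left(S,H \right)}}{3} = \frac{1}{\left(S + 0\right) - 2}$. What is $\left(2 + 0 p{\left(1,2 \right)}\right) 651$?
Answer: $1302$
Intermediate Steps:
$p{\left(S,H \right)} = \frac{3}{-2 + S}$ ($p{\left(S,H \right)} = \frac{3}{\left(S + 0\right) - 2} = \frac{3}{S - 2} = \frac{3}{-2 + S}$)
$\left(2 + 0 p{\left(1,2 \right)}\right) 651 = \left(2 + 0 \frac{3}{-2 + 1}\right) 651 = \left(2 + 0 \frac{3}{-1}\right) 651 = \left(2 + 0 \cdot 3 \left(-1\right)\right) 651 = \left(2 + 0 \left(-3\right)\right) 651 = \left(2 + 0\right) 651 = 2 \cdot 651 = 1302$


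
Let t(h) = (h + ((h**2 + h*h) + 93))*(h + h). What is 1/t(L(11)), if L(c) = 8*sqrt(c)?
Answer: -1/4504594 + 1501*sqrt(11)/396404272 ≈ 1.2337e-5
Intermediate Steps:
t(h) = 2*h*(93 + h + 2*h**2) (t(h) = (h + ((h**2 + h**2) + 93))*(2*h) = (h + (2*h**2 + 93))*(2*h) = (h + (93 + 2*h**2))*(2*h) = (93 + h + 2*h**2)*(2*h) = 2*h*(93 + h + 2*h**2))
1/t(L(11)) = 1/(2*(8*sqrt(11))*(93 + 8*sqrt(11) + 2*(8*sqrt(11))**2)) = 1/(2*(8*sqrt(11))*(93 + 8*sqrt(11) + 2*704)) = 1/(2*(8*sqrt(11))*(93 + 8*sqrt(11) + 1408)) = 1/(2*(8*sqrt(11))*(1501 + 8*sqrt(11))) = 1/(16*sqrt(11)*(1501 + 8*sqrt(11))) = sqrt(11)/(176*(1501 + 8*sqrt(11)))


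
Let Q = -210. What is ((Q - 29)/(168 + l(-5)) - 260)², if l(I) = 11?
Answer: 2188274841/32041 ≈ 68296.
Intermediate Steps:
((Q - 29)/(168 + l(-5)) - 260)² = ((-210 - 29)/(168 + 11) - 260)² = (-239/179 - 260)² = (-46779/179)² = 2188274841/32041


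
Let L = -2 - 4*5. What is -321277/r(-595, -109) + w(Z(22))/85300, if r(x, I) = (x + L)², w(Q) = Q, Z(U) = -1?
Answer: -27405308789/32472771700 ≈ -0.84395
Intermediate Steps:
L = -22 (L = -2 - 20 = -22)
r(x, I) = (-22 + x)² (r(x, I) = (x - 22)² = (-22 + x)²)
-321277/r(-595, -109) + w(Z(22))/85300 = -321277/(-22 - 595)² - 1/85300 = -321277/((-617)²) - 1*1/85300 = -321277/380689 - 1/85300 = -27405308789/32472771700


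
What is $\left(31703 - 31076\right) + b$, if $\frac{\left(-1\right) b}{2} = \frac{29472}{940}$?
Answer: $\frac{132609}{235} \approx 564.29$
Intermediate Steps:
$b = - \frac{14736}{235}$ ($b = - 2 \cdot \frac{29472}{940} = - 2 \cdot 29472 \cdot \frac{1}{940} = \left(-2\right) \frac{7368}{235} = - \frac{14736}{235} \approx -62.706$)
$\left(31703 - 31076\right) + b = \left(31703 - 31076\right) - \frac{14736}{235} = 627 - \frac{14736}{235} = \frac{132609}{235}$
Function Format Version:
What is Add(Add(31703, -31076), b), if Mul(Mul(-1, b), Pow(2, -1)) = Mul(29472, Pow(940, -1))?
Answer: Rational(132609, 235) ≈ 564.29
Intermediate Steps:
b = Rational(-14736, 235) (b = Mul(-2, Mul(29472, Pow(940, -1))) = Mul(-2, Mul(29472, Rational(1, 940))) = Mul(-2, Rational(7368, 235)) = Rational(-14736, 235) ≈ -62.706)
Add(Add(31703, -31076), b) = Add(Add(31703, -31076), Rational(-14736, 235)) = Add(627, Rational(-14736, 235)) = Rational(132609, 235)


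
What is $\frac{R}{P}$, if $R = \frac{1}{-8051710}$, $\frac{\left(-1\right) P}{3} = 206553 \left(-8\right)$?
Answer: $- \frac{1}{39914516535120} \approx -2.5054 \cdot 10^{-14}$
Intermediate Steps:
$P = 4957272$ ($P = - 3 \cdot 206553 \left(-8\right) = \left(-3\right) \left(-1652424\right) = 4957272$)
$R = - \frac{1}{8051710} \approx -1.242 \cdot 10^{-7}$
$\frac{R}{P} = - \frac{1}{8051710 \cdot 4957272} = \left(- \frac{1}{8051710}\right) \frac{1}{4957272} = - \frac{1}{39914516535120}$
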